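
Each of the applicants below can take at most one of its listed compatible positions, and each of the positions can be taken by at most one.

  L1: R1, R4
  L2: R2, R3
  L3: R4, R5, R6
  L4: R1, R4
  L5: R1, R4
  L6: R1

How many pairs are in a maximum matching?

Unit-capacity flow: source→left, listed edges, right→sink; max matching = max flow.
Augmenting path L1→R1 (+1); matched 1.
Augmenting path L2→R2 (+1); matched 2.
Augmenting path L3→R4 (+1); matched 3.
Augmenting path L4→R4→L3→R5 (+1); matched 4.
No augmenting path remains; maximum matching = 4.
König certificate: {L2, L3, R1, R4} is a vertex cover of size 4 (every listed pair touches it), so no matching can be larger.

4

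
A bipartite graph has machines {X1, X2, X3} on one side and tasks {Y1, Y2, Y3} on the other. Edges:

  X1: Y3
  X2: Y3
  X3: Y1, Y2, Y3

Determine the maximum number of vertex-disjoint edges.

2

Unit-capacity flow: source→left, listed edges, right→sink; max matching = max flow.
Augmenting path X1→Y3 (+1); matched 1.
Augmenting path X3→Y1 (+1); matched 2.
No augmenting path remains; maximum matching = 2.
König certificate: {X3, Y3} is a vertex cover of size 2 (every listed pair touches it), so no matching can be larger.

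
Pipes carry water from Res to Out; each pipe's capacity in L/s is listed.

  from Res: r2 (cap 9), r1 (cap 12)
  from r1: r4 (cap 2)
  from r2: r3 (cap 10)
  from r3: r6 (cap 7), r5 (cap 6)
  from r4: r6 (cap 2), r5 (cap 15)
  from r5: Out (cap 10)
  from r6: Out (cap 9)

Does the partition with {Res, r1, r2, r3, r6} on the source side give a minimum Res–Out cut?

No — its capacity is 17, but the minimum cut has capacity 11.

Given cut capacity: 2 + 6 + 9 = 17.
Augment Res→r1→r4→r5→Out: bottleneck 2, flow now 2.
Augment Res→r2→r3→r5→Out: bottleneck 6, flow now 8.
Augment Res→r2→r3→r6→Out: bottleneck 3, flow now 11.
No augmenting path remains; maximum flow = 11.
In the residual graph, reachable from Res: {Res, r1}.
Min-cut edges: Res→r2 (9), r1→r4 (2); capacity 9 + 2 = 11.
Cut capacity 17 exceeds the max flow 11, so it is not minimum.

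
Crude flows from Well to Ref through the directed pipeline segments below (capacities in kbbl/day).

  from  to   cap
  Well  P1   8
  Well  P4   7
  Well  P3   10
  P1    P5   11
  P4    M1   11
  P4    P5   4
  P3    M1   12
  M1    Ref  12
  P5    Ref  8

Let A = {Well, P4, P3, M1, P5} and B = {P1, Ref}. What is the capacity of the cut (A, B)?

28

Edges leaving {Well, P4, P3, M1, P5}: Well→P1 (8), M1→Ref (12), P5→Ref (8).
Cut capacity = 8 + 12 + 8 = 28.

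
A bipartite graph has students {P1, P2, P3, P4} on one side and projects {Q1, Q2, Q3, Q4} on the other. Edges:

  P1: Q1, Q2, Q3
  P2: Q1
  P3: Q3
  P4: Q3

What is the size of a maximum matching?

Unit-capacity flow: source→left, listed edges, right→sink; max matching = max flow.
Augmenting path P1→Q1 (+1); matched 1.
Augmenting path P3→Q3 (+1); matched 2.
Augmenting path P2→Q1→P1→Q2 (+1); matched 3.
No augmenting path remains; maximum matching = 3.
König certificate: {P1, P2, Q3} is a vertex cover of size 3 (every listed pair touches it), so no matching can be larger.

3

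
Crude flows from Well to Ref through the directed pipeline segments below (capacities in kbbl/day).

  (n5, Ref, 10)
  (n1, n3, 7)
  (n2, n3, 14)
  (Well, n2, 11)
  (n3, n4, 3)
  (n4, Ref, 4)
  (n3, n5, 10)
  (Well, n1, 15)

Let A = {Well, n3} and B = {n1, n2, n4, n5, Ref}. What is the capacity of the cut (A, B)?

Edges leaving {Well, n3}: Well→n1 (15), Well→n2 (11), n3→n4 (3), n3→n5 (10).
Cut capacity = 15 + 11 + 3 + 10 = 39.

39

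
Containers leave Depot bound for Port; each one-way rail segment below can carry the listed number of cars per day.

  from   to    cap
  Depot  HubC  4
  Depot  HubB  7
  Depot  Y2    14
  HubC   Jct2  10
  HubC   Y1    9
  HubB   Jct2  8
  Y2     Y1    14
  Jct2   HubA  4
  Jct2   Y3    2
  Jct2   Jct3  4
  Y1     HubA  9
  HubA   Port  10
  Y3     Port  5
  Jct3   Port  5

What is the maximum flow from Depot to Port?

16

Augment Depot→HubC→Jct2→HubA→Port: bottleneck 4, flow now 4.
Augment Depot→HubB→Jct2→Y3→Port: bottleneck 2, flow now 6.
Augment Depot→HubB→Jct2→Jct3→Port: bottleneck 4, flow now 10.
Augment Depot→Y2→Y1→HubA→Port: bottleneck 6, flow now 16.
No augmenting path remains; maximum flow = 16.
In the residual graph, reachable from Depot: {Depot, HubC, HubB, Y2, Jct2, Y1, HubA}.
Min-cut edges: Jct2→Y3 (2), Jct2→Jct3 (4), HubA→Port (10); capacity 2 + 4 + 10 = 16.
This cut is saturated, so no flow can exceed 16.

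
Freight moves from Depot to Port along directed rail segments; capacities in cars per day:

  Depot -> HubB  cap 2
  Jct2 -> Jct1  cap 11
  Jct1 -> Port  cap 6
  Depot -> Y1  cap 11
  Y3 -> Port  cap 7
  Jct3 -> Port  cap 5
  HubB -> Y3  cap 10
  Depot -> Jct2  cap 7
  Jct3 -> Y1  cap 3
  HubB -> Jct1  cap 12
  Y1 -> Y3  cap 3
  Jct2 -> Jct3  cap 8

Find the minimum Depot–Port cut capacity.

12

Augment Depot→HubB→Jct1→Port: bottleneck 2, flow now 2.
Augment Depot→Jct2→Jct1→Port: bottleneck 4, flow now 6.
Augment Depot→Jct2→Jct3→Port: bottleneck 3, flow now 9.
Augment Depot→Y1→Y3→Port: bottleneck 3, flow now 12.
No augmenting path remains; maximum flow = 12.
By max-flow min-cut, the minimum cut capacity equals the max flow.
In the residual graph, reachable from Depot: {Depot, Y1}.
Min-cut edges: Depot→HubB (2), Depot→Jct2 (7), Y1→Y3 (3); capacity 2 + 7 + 3 = 12.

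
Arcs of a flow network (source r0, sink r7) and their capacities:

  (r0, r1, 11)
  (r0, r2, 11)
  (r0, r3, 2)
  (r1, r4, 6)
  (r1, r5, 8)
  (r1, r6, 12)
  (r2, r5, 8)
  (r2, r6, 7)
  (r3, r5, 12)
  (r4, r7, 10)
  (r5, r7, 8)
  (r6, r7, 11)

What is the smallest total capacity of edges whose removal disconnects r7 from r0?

Augment r0→r1→r4→r7: bottleneck 6, flow now 6.
Augment r0→r1→r5→r7: bottleneck 5, flow now 11.
Augment r0→r2→r5→r7: bottleneck 3, flow now 14.
Augment r0→r2→r6→r7: bottleneck 7, flow now 21.
Augment r0→r2→r5→r1→r6→r7: bottleneck 1, flow now 22. (uses reverse residual edge)
Augment r0→r3→r5→r1→r6→r7: bottleneck 2, flow now 24. (uses reverse residual edge)
No augmenting path remains; maximum flow = 24.
By max-flow min-cut, the minimum cut capacity equals the max flow.
In the residual graph, reachable from r0: {r0}.
Min-cut edges: r0→r1 (11), r0→r2 (11), r0→r3 (2); capacity 11 + 11 + 2 = 24.

24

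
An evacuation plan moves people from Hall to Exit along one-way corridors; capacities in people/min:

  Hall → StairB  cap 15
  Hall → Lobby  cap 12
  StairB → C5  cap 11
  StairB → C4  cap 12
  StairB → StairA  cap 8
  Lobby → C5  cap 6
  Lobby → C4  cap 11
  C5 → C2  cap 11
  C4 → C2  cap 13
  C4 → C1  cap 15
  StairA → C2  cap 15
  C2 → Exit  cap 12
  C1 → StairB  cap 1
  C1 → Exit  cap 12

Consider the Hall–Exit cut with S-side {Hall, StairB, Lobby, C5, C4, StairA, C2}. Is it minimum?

Given cut capacity: 15 + 12 = 27.
Augment Hall→StairB→C5→C2→Exit: bottleneck 11, flow now 11.
Augment Hall→StairB→C4→C2→Exit: bottleneck 1, flow now 12.
Augment Hall→StairB→C4→C1→Exit: bottleneck 3, flow now 15.
Augment Hall→Lobby→C4→C1→Exit: bottleneck 9, flow now 24.
No augmenting path remains; maximum flow = 24.
In the residual graph, reachable from Hall: {Hall, StairB, Lobby, C5, C4, StairA, C2, C1}.
Min-cut edges: C2→Exit (12), C1→Exit (12); capacity 12 + 12 = 24.
Cut capacity 27 exceeds the max flow 24, so it is not minimum.

No — its capacity is 27, but the minimum cut has capacity 24.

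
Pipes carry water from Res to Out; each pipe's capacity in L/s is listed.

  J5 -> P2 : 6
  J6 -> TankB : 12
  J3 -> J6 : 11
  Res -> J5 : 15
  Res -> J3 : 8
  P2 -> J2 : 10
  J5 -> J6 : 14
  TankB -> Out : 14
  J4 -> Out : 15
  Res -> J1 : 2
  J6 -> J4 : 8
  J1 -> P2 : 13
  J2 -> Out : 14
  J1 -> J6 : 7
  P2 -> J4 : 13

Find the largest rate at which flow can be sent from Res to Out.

25

Augment Res→J1→P2→J2→Out: bottleneck 2, flow now 2.
Augment Res→J5→P2→J2→Out: bottleneck 6, flow now 8.
Augment Res→J5→J6→TankB→Out: bottleneck 9, flow now 17.
Augment Res→J3→J6→TankB→Out: bottleneck 3, flow now 20.
Augment Res→J3→J6→J4→Out: bottleneck 5, flow now 25.
No augmenting path remains; maximum flow = 25.
In the residual graph, reachable from Res: {Res}.
Min-cut edges: Res→J1 (2), Res→J5 (15), Res→J3 (8); capacity 2 + 15 + 8 = 25.
This cut is saturated, so no flow can exceed 25.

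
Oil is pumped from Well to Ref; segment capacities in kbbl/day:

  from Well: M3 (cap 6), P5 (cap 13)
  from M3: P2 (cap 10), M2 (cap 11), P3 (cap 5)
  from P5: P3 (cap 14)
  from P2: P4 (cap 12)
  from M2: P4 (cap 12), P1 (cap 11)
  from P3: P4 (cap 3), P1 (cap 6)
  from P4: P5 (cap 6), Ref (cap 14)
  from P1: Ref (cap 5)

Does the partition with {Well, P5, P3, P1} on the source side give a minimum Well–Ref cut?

Yes — it is a minimum cut (capacity 14).

Given cut capacity: 6 + 3 + 5 = 14.
Augment Well→M3→P2→P4→Ref: bottleneck 6, flow now 6.
Augment Well→P5→P3→P4→Ref: bottleneck 3, flow now 9.
Augment Well→P5→P3→P1→Ref: bottleneck 5, flow now 14.
No augmenting path remains; maximum flow = 14.
Cut capacity 14 equals the max flow, so it is a minimum cut.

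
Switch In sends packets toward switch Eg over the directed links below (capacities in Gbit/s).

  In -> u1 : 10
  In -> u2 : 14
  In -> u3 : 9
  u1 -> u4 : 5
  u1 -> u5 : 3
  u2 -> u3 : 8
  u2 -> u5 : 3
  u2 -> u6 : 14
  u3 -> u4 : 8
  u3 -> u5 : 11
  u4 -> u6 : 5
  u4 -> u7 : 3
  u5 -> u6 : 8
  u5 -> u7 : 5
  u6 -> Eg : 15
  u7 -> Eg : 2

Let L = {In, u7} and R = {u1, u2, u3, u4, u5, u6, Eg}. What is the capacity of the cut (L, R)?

35

Edges leaving {In, u7}: In→u1 (10), In→u2 (14), In→u3 (9), u7→Eg (2).
Cut capacity = 10 + 14 + 9 + 2 = 35.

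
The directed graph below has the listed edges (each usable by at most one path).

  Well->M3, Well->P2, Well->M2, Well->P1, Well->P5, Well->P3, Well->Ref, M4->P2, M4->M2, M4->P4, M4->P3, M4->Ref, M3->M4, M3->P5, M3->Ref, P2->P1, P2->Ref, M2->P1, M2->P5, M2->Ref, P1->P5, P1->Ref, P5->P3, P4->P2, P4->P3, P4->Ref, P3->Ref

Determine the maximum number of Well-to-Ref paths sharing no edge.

6

Assign every edge capacity 1; by Menger, the answer equals the max flow.
Path Well→Ref (+1); total 1.
Path Well→M3→Ref (+1); total 2.
Path Well→P2→Ref (+1); total 3.
Path Well→M2→Ref (+1); total 4.
Path Well→P1→Ref (+1); total 5.
Path Well→P3→Ref (+1); total 6.
No residual Well→Ref path; max flow = 6.
Certifying cut of size 6: {P3→Ref, Well→M2, Well→M3, Well→P1, Well→P2, Well→Ref}.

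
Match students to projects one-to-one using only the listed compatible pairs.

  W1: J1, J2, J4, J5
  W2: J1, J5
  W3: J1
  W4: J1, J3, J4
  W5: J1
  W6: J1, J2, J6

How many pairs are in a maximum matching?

Unit-capacity flow: source→left, listed edges, right→sink; max matching = max flow.
Augmenting path W1→J1 (+1); matched 1.
Augmenting path W2→J5 (+1); matched 2.
Augmenting path W4→J3 (+1); matched 3.
Augmenting path W6→J2 (+1); matched 4.
Augmenting path W3→J1→W1→J4 (+1); matched 5.
No augmenting path remains; maximum matching = 5.
König certificate: {W1, W2, W4, W6, J1} is a vertex cover of size 5 (every listed pair touches it), so no matching can be larger.

5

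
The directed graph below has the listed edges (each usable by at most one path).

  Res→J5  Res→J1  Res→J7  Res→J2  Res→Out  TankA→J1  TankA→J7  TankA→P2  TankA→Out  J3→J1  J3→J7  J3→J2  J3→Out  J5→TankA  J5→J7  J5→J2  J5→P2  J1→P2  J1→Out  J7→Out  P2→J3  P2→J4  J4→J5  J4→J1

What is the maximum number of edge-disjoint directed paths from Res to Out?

4

Assign every edge capacity 1; by Menger, the answer equals the max flow.
Path Res→Out (+1); total 1.
Path Res→J1→Out (+1); total 2.
Path Res→J7→Out (+1); total 3.
Path Res→J5→TankA→Out (+1); total 4.
No residual Res→Out path; max flow = 4.
Certifying cut of size 4: {Res→J1, Res→J5, Res→J7, Res→Out}.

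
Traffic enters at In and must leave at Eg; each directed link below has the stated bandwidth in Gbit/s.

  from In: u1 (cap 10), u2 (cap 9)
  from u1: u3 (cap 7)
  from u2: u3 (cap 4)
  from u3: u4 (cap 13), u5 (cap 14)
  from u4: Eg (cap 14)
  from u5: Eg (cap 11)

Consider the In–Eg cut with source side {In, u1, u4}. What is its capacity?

Edges leaving {In, u1, u4}: In→u2 (9), u1→u3 (7), u4→Eg (14).
Cut capacity = 9 + 7 + 14 = 30.

30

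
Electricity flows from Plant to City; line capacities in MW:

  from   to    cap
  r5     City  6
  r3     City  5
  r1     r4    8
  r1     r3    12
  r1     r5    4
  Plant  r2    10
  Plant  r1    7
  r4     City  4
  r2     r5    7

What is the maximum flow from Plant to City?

13

Augment Plant→r1→r3→City: bottleneck 5, flow now 5.
Augment Plant→r1→r4→City: bottleneck 2, flow now 7.
Augment Plant→r2→r5→City: bottleneck 6, flow now 13.
No augmenting path remains; maximum flow = 13.
In the residual graph, reachable from Plant: {Plant, r2, r5}.
Min-cut edges: Plant→r1 (7), r5→City (6); capacity 7 + 6 = 13.
This cut is saturated, so no flow can exceed 13.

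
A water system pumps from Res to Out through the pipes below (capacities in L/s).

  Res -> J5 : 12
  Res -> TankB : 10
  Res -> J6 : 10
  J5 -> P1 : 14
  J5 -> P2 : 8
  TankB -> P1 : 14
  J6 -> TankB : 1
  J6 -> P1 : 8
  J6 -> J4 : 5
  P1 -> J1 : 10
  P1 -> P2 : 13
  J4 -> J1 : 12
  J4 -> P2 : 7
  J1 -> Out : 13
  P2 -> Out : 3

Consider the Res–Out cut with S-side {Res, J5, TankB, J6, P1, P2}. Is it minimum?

No — its capacity is 18, but the minimum cut has capacity 16.

Given cut capacity: 5 + 10 + 3 = 18.
Augment Res→J5→P2→Out: bottleneck 3, flow now 3.
Augment Res→J5→P1→J1→Out: bottleneck 9, flow now 12.
Augment Res→TankB→P1→J1→Out: bottleneck 1, flow now 13.
Augment Res→J6→J4→J1→Out: bottleneck 3, flow now 16.
No augmenting path remains; maximum flow = 16.
In the residual graph, reachable from Res: {Res, J5, TankB, J6, P1, J4, J1, P2}.
Min-cut edges: J1→Out (13), P2→Out (3); capacity 13 + 3 = 16.
Cut capacity 18 exceeds the max flow 16, so it is not minimum.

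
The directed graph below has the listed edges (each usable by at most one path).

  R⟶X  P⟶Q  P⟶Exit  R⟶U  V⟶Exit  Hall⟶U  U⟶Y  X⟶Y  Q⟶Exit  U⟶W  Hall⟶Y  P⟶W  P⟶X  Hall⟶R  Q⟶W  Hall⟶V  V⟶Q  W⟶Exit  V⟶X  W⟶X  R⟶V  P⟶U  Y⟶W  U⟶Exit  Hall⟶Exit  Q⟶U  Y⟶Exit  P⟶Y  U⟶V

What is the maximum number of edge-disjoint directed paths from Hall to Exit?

5

Assign every edge capacity 1; by Menger, the answer equals the max flow.
Path Hall→Exit (+1); total 1.
Path Hall→U→Exit (+1); total 2.
Path Hall→V→Exit (+1); total 3.
Path Hall→Y→Exit (+1); total 4.
Path Hall→R→U→W→Exit (+1); total 5.
No residual Hall→Exit path; max flow = 5.
Certifying cut of size 5: {Hall→Exit, Hall→R, Hall→U, Hall→V, Hall→Y}.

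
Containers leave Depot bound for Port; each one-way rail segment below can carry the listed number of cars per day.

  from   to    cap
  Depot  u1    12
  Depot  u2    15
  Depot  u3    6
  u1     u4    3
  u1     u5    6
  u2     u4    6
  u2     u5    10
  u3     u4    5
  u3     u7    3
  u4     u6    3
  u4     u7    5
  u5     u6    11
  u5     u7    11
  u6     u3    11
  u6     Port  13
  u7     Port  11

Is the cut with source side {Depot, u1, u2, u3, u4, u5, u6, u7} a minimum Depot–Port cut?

Given cut capacity: 13 + 11 = 24.
Augment Depot→u3→u7→Port: bottleneck 3, flow now 3.
Augment Depot→u1→u4→u6→Port: bottleneck 3, flow now 6.
Augment Depot→u1→u5→u6→Port: bottleneck 6, flow now 12.
Augment Depot→u2→u4→u7→Port: bottleneck 5, flow now 17.
Augment Depot→u2→u5→u6→Port: bottleneck 4, flow now 21.
Augment Depot→u2→u5→u7→Port: bottleneck 3, flow now 24.
No augmenting path remains; maximum flow = 24.
Cut capacity 24 equals the max flow, so it is a minimum cut.

Yes — it is a minimum cut (capacity 24).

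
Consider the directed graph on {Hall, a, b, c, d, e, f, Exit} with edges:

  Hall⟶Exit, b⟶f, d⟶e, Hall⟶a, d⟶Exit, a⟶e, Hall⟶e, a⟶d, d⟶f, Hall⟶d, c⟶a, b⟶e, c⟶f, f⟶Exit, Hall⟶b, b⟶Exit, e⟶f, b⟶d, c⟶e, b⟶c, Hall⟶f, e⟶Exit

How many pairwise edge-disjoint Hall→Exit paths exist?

5

Assign every edge capacity 1; by Menger, the answer equals the max flow.
Path Hall→Exit (+1); total 1.
Path Hall→b→Exit (+1); total 2.
Path Hall→d→Exit (+1); total 3.
Path Hall→e→Exit (+1); total 4.
Path Hall→f→Exit (+1); total 5.
No residual Hall→Exit path; max flow = 5.
Certifying cut of size 5: {Hall→Exit, Hall→b, d→Exit, e→Exit, f→Exit}.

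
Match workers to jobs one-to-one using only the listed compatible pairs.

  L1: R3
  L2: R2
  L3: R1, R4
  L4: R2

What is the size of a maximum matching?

3

Unit-capacity flow: source→left, listed edges, right→sink; max matching = max flow.
Augmenting path L1→R3 (+1); matched 1.
Augmenting path L2→R2 (+1); matched 2.
Augmenting path L3→R1 (+1); matched 3.
No augmenting path remains; maximum matching = 3.
König certificate: {L1, L3, R2} is a vertex cover of size 3 (every listed pair touches it), so no matching can be larger.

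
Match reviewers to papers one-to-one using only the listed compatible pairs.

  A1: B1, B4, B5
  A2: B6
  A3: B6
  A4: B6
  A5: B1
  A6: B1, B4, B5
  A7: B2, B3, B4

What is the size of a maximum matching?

Unit-capacity flow: source→left, listed edges, right→sink; max matching = max flow.
Augmenting path A1→B1 (+1); matched 1.
Augmenting path A2→B6 (+1); matched 2.
Augmenting path A6→B4 (+1); matched 3.
Augmenting path A7→B2 (+1); matched 4.
Augmenting path A5→B1→A1→B5 (+1); matched 5.
No augmenting path remains; maximum matching = 5.
König certificate: {A1, A5, A6, A7, B6} is a vertex cover of size 5 (every listed pair touches it), so no matching can be larger.

5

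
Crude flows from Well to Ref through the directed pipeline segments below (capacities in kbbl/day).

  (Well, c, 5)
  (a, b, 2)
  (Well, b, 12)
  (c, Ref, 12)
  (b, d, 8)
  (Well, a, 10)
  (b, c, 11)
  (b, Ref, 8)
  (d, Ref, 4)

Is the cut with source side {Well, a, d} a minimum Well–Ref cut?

Given cut capacity: 12 + 5 + 2 + 4 = 23.
Augment Well→b→Ref: bottleneck 8, flow now 8.
Augment Well→c→Ref: bottleneck 5, flow now 13.
Augment Well→b→c→Ref: bottleneck 4, flow now 17.
Augment Well→a→b→c→Ref: bottleneck 2, flow now 19.
No augmenting path remains; maximum flow = 19.
In the residual graph, reachable from Well: {Well, a}.
Min-cut edges: Well→b (12), Well→c (5), a→b (2); capacity 12 + 5 + 2 = 19.
Cut capacity 23 exceeds the max flow 19, so it is not minimum.

No — its capacity is 23, but the minimum cut has capacity 19.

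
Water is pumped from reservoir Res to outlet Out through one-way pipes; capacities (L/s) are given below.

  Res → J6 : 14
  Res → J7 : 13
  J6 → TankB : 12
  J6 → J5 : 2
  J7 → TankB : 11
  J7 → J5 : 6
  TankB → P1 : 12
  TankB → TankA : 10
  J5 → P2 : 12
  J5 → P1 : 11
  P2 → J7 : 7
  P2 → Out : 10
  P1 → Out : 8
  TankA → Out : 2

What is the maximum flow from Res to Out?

18

Augment Res→J6→TankB→P1→Out: bottleneck 8, flow now 8.
Augment Res→J6→TankB→TankA→Out: bottleneck 2, flow now 10.
Augment Res→J6→J5→P2→Out: bottleneck 2, flow now 12.
Augment Res→J7→J5→P2→Out: bottleneck 6, flow now 18.
No augmenting path remains; maximum flow = 18.
In the residual graph, reachable from Res: {Res, J6, J7, TankB, P1, TankA}.
Min-cut edges: J6→J5 (2), J7→J5 (6), P1→Out (8), TankA→Out (2); capacity 2 + 6 + 8 + 2 = 18.
This cut is saturated, so no flow can exceed 18.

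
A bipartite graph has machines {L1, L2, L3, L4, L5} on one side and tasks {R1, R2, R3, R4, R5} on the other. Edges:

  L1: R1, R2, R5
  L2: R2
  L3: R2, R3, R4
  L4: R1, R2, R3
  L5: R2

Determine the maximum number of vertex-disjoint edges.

Unit-capacity flow: source→left, listed edges, right→sink; max matching = max flow.
Augmenting path L1→R1 (+1); matched 1.
Augmenting path L2→R2 (+1); matched 2.
Augmenting path L3→R3 (+1); matched 3.
Augmenting path L4→R1→L1→R5 (+1); matched 4.
No augmenting path remains; maximum matching = 4.
König certificate: {L1, L3, L4, R2} is a vertex cover of size 4 (every listed pair touches it), so no matching can be larger.

4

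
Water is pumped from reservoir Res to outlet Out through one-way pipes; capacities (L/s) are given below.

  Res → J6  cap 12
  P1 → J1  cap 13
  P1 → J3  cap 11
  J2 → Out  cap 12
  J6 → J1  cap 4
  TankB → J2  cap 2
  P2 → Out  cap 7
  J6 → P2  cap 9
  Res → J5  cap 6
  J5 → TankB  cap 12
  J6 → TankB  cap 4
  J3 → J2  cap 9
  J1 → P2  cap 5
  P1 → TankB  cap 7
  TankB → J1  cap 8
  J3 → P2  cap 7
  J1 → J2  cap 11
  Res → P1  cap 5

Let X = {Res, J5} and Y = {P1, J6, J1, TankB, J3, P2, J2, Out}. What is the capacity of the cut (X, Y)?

29

Edges leaving {Res, J5}: Res→P1 (5), Res→J6 (12), J5→TankB (12).
Cut capacity = 5 + 12 + 12 = 29.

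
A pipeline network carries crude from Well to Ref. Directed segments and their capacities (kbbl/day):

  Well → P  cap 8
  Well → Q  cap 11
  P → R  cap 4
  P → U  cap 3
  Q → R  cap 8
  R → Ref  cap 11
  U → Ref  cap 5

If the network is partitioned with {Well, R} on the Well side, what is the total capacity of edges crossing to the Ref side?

30

Edges leaving {Well, R}: Well→P (8), Well→Q (11), R→Ref (11).
Cut capacity = 8 + 11 + 11 = 30.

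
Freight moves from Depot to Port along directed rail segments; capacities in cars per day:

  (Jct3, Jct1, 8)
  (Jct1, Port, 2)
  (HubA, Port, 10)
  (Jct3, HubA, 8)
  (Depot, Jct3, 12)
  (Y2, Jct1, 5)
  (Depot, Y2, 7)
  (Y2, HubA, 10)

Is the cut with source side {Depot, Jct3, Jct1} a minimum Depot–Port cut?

Given cut capacity: 7 + 8 + 2 = 17.
Augment Depot→Jct3→Jct1→Port: bottleneck 2, flow now 2.
Augment Depot→Jct3→HubA→Port: bottleneck 8, flow now 10.
Augment Depot→Y2→HubA→Port: bottleneck 2, flow now 12.
No augmenting path remains; maximum flow = 12.
In the residual graph, reachable from Depot: {Depot, Jct3, Y2, Jct1, HubA}.
Min-cut edges: Jct1→Port (2), HubA→Port (10); capacity 2 + 10 = 12.
Cut capacity 17 exceeds the max flow 12, so it is not minimum.

No — its capacity is 17, but the minimum cut has capacity 12.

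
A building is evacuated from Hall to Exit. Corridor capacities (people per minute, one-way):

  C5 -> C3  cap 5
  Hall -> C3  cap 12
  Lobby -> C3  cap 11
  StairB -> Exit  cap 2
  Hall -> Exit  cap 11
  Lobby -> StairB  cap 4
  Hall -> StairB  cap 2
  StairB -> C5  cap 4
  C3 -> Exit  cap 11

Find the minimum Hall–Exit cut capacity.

Augment Hall→Exit: bottleneck 11, flow now 11.
Augment Hall→StairB→Exit: bottleneck 2, flow now 13.
Augment Hall→C3→Exit: bottleneck 11, flow now 24.
No augmenting path remains; maximum flow = 24.
By max-flow min-cut, the minimum cut capacity equals the max flow.
In the residual graph, reachable from Hall: {Hall, C3}.
Min-cut edges: Hall→StairB (2), Hall→Exit (11), C3→Exit (11); capacity 2 + 11 + 11 = 24.

24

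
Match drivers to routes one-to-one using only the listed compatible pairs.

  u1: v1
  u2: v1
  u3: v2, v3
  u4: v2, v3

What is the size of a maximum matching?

3

Unit-capacity flow: source→left, listed edges, right→sink; max matching = max flow.
Augmenting path u1→v1 (+1); matched 1.
Augmenting path u3→v2 (+1); matched 2.
Augmenting path u4→v3 (+1); matched 3.
No augmenting path remains; maximum matching = 3.
König certificate: {u3, u4, v1} is a vertex cover of size 3 (every listed pair touches it), so no matching can be larger.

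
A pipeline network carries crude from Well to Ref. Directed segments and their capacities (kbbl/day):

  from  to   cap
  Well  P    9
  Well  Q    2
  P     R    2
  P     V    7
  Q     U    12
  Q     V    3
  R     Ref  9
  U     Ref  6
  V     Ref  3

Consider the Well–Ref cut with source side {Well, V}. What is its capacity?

Edges leaving {Well, V}: Well→P (9), Well→Q (2), V→Ref (3).
Cut capacity = 9 + 2 + 3 = 14.

14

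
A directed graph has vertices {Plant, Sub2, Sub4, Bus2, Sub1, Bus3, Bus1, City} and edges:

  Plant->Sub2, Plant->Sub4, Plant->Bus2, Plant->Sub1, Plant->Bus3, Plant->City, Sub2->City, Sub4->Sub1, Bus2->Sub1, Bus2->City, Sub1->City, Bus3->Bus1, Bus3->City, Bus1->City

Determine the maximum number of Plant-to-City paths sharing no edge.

Assign every edge capacity 1; by Menger, the answer equals the max flow.
Path Plant→City (+1); total 1.
Path Plant→Sub2→City (+1); total 2.
Path Plant→Bus2→City (+1); total 3.
Path Plant→Sub1→City (+1); total 4.
Path Plant→Bus3→City (+1); total 5.
No residual Plant→City path; max flow = 5.
Certifying cut of size 5: {Plant→Bus2, Plant→Bus3, Plant→City, Plant→Sub2, Sub1→City}.

5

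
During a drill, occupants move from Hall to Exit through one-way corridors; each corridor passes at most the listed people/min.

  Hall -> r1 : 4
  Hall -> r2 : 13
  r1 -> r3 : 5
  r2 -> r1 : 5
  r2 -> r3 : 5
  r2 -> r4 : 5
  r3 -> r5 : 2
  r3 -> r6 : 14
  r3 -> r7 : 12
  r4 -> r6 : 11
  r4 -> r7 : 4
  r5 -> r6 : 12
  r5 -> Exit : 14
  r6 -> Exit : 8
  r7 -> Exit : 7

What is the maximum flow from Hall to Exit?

Augment Hall→r1→r3→r5→Exit: bottleneck 2, flow now 2.
Augment Hall→r1→r3→r6→Exit: bottleneck 2, flow now 4.
Augment Hall→r2→r3→r6→Exit: bottleneck 5, flow now 9.
Augment Hall→r2→r4→r6→Exit: bottleneck 1, flow now 10.
Augment Hall→r2→r4→r7→Exit: bottleneck 4, flow now 14.
Augment Hall→r2→r1→r3→r7→Exit: bottleneck 1, flow now 15.
No augmenting path remains; maximum flow = 15.
In the residual graph, reachable from Hall: {Hall, r1, r2}.
Min-cut edges: r1→r3 (5), r2→r3 (5), r2→r4 (5); capacity 5 + 5 + 5 = 15.
This cut is saturated, so no flow can exceed 15.

15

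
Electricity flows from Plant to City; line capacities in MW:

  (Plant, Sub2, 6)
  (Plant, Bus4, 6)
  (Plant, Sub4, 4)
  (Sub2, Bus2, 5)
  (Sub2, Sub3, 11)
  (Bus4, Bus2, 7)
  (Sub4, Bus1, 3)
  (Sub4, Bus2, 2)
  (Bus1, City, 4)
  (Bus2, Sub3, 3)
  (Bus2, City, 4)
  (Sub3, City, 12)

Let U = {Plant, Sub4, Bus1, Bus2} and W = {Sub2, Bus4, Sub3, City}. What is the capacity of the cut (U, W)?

Edges leaving {Plant, Sub4, Bus1, Bus2}: Plant→Sub2 (6), Plant→Bus4 (6), Bus1→City (4), Bus2→Sub3 (3), Bus2→City (4).
Cut capacity = 6 + 6 + 4 + 3 + 4 = 23.

23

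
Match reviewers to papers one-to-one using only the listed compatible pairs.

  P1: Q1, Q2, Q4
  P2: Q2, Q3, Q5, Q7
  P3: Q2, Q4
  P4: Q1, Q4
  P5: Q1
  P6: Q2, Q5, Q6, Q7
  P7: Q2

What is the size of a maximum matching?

Unit-capacity flow: source→left, listed edges, right→sink; max matching = max flow.
Augmenting path P1→Q1 (+1); matched 1.
Augmenting path P2→Q2 (+1); matched 2.
Augmenting path P3→Q4 (+1); matched 3.
Augmenting path P6→Q5 (+1); matched 4.
Augmenting path P7→Q2→P2→Q3 (+1); matched 5.
No augmenting path remains; maximum matching = 5.
König certificate: {P2, P6, Q1, Q2, Q4} is a vertex cover of size 5 (every listed pair touches it), so no matching can be larger.

5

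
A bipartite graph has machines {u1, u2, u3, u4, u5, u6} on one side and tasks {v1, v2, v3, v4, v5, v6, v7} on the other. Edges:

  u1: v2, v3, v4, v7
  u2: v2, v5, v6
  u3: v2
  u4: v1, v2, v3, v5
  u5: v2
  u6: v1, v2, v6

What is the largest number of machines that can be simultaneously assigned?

5

Unit-capacity flow: source→left, listed edges, right→sink; max matching = max flow.
Augmenting path u1→v2 (+1); matched 1.
Augmenting path u2→v5 (+1); matched 2.
Augmenting path u4→v1 (+1); matched 3.
Augmenting path u6→v6 (+1); matched 4.
Augmenting path u3→v2→u1→v3 (+1); matched 5.
No augmenting path remains; maximum matching = 5.
König certificate: {u1, u2, u4, u6, v2} is a vertex cover of size 5 (every listed pair touches it), so no matching can be larger.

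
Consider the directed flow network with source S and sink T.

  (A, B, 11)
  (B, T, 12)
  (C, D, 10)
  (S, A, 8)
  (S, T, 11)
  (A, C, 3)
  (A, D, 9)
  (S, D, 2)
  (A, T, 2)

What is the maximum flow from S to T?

Augment S→T: bottleneck 11, flow now 11.
Augment S→A→T: bottleneck 2, flow now 13.
Augment S→A→B→T: bottleneck 6, flow now 19.
No augmenting path remains; maximum flow = 19.
In the residual graph, reachable from S: {S, D}.
Min-cut edges: S→A (8), S→T (11); capacity 8 + 11 = 19.
This cut is saturated, so no flow can exceed 19.

19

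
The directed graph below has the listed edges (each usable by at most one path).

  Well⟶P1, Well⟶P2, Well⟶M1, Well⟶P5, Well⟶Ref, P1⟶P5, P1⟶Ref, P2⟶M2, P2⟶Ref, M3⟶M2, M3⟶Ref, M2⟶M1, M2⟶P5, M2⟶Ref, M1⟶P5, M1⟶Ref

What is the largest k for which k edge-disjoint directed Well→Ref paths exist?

Assign every edge capacity 1; by Menger, the answer equals the max flow.
Path Well→Ref (+1); total 1.
Path Well→P1→Ref (+1); total 2.
Path Well→P2→Ref (+1); total 3.
Path Well→M1→Ref (+1); total 4.
No residual Well→Ref path; max flow = 4.
Certifying cut of size 4: {Well→M1, Well→P1, Well→P2, Well→Ref}.

4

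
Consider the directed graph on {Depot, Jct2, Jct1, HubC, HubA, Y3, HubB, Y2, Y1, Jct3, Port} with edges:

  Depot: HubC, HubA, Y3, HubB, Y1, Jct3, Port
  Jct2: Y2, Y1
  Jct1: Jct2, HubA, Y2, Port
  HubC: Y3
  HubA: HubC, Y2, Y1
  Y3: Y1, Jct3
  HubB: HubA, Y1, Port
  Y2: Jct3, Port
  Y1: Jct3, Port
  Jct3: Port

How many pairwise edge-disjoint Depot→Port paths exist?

5

Assign every edge capacity 1; by Menger, the answer equals the max flow.
Path Depot→Port (+1); total 1.
Path Depot→HubB→Port (+1); total 2.
Path Depot→Y1→Port (+1); total 3.
Path Depot→Jct3→Port (+1); total 4.
Path Depot→HubA→Y2→Port (+1); total 5.
No residual Depot→Port path; max flow = 5.
Certifying cut of size 5: {Depot→HubA, Depot→HubB, Depot→Port, Jct3→Port, Y1→Port}.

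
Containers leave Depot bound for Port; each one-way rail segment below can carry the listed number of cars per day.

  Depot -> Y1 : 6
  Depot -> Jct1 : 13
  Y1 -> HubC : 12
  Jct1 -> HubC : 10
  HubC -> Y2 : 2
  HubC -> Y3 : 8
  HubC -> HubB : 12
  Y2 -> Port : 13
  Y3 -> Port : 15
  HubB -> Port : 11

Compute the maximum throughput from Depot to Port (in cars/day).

16

Augment Depot→Y1→HubC→Y2→Port: bottleneck 2, flow now 2.
Augment Depot→Y1→HubC→Y3→Port: bottleneck 4, flow now 6.
Augment Depot→Jct1→HubC→Y3→Port: bottleneck 4, flow now 10.
Augment Depot→Jct1→HubC→HubB→Port: bottleneck 6, flow now 16.
No augmenting path remains; maximum flow = 16.
In the residual graph, reachable from Depot: {Depot, Jct1}.
Min-cut edges: Depot→Y1 (6), Jct1→HubC (10); capacity 6 + 10 = 16.
This cut is saturated, so no flow can exceed 16.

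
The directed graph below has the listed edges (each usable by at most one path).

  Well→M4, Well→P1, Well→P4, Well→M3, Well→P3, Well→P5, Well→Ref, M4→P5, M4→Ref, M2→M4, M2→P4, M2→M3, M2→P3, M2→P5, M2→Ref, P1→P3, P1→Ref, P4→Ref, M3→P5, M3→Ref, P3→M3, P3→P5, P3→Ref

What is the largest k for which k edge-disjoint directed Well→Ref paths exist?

Assign every edge capacity 1; by Menger, the answer equals the max flow.
Path Well→Ref (+1); total 1.
Path Well→M4→Ref (+1); total 2.
Path Well→P1→Ref (+1); total 3.
Path Well→P4→Ref (+1); total 4.
Path Well→M3→Ref (+1); total 5.
Path Well→P3→Ref (+1); total 6.
No residual Well→Ref path; max flow = 6.
Certifying cut of size 6: {Well→M3, Well→M4, Well→P1, Well→P3, Well→P4, Well→Ref}.

6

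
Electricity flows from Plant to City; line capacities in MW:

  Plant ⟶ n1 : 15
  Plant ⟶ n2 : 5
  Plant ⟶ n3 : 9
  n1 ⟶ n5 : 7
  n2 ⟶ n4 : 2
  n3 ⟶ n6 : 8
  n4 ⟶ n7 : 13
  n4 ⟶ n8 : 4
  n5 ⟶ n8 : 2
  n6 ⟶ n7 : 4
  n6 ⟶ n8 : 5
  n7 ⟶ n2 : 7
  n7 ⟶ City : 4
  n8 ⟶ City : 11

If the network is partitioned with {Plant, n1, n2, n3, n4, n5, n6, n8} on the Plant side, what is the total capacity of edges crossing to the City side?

28

Edges leaving {Plant, n1, n2, n3, n4, n5, n6, n8}: n4→n7 (13), n6→n7 (4), n8→City (11).
Cut capacity = 13 + 4 + 11 = 28.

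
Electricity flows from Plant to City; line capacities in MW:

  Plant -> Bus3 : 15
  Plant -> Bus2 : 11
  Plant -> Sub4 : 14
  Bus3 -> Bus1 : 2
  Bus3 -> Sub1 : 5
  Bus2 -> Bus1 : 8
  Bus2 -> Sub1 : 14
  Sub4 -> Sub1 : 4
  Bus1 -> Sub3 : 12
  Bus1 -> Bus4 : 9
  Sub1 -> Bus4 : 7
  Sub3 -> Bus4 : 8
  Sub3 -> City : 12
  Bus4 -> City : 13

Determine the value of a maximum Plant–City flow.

17

Augment Plant→Bus3→Bus1→Sub3→City: bottleneck 2, flow now 2.
Augment Plant→Bus3→Sub1→Bus4→City: bottleneck 5, flow now 7.
Augment Plant→Bus2→Bus1→Sub3→City: bottleneck 8, flow now 15.
Augment Plant→Bus2→Sub1→Bus4→City: bottleneck 2, flow now 17.
No augmenting path remains; maximum flow = 17.
In the residual graph, reachable from Plant: {Plant, Bus3, Bus2, Sub4, Sub1}.
Min-cut edges: Bus3→Bus1 (2), Bus2→Bus1 (8), Sub1→Bus4 (7); capacity 2 + 8 + 7 = 17.
This cut is saturated, so no flow can exceed 17.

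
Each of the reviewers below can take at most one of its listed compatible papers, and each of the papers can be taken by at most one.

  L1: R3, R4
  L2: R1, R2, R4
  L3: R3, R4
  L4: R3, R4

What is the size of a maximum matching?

3

Unit-capacity flow: source→left, listed edges, right→sink; max matching = max flow.
Augmenting path L1→R3 (+1); matched 1.
Augmenting path L2→R1 (+1); matched 2.
Augmenting path L3→R4 (+1); matched 3.
No augmenting path remains; maximum matching = 3.
König certificate: {L2, R3, R4} is a vertex cover of size 3 (every listed pair touches it), so no matching can be larger.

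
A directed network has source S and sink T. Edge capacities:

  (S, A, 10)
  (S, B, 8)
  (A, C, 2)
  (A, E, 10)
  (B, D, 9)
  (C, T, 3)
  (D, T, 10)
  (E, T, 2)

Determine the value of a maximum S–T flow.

12

Augment S→A→C→T: bottleneck 2, flow now 2.
Augment S→A→E→T: bottleneck 2, flow now 4.
Augment S→B→D→T: bottleneck 8, flow now 12.
No augmenting path remains; maximum flow = 12.
In the residual graph, reachable from S: {S, A, E}.
Min-cut edges: S→B (8), A→C (2), E→T (2); capacity 8 + 2 + 2 = 12.
This cut is saturated, so no flow can exceed 12.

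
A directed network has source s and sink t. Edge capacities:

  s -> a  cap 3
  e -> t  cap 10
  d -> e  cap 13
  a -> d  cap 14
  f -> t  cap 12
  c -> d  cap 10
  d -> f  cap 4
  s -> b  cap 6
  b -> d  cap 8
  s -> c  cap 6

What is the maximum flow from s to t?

Augment s→a→d→e→t: bottleneck 3, flow now 3.
Augment s→b→d→e→t: bottleneck 6, flow now 9.
Augment s→c→d→e→t: bottleneck 1, flow now 10.
Augment s→c→d→f→t: bottleneck 4, flow now 14.
No augmenting path remains; maximum flow = 14.
In the residual graph, reachable from s: {s, a, b, c, d, e}.
Min-cut edges: d→f (4), e→t (10); capacity 4 + 10 = 14.
This cut is saturated, so no flow can exceed 14.

14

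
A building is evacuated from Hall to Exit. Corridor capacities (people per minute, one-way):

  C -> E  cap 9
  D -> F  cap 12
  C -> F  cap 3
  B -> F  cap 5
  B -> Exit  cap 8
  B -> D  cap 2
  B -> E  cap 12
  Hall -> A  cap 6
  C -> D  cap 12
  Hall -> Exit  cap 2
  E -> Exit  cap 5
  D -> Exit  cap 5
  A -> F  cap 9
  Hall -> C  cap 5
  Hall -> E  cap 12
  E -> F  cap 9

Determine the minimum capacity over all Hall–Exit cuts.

12

Augment Hall→Exit: bottleneck 2, flow now 2.
Augment Hall→E→Exit: bottleneck 5, flow now 7.
Augment Hall→C→D→Exit: bottleneck 5, flow now 12.
No augmenting path remains; maximum flow = 12.
By max-flow min-cut, the minimum cut capacity equals the max flow.
In the residual graph, reachable from Hall: {Hall, A, E, F}.
Min-cut edges: Hall→C (5), Hall→Exit (2), E→Exit (5); capacity 5 + 2 + 5 = 12.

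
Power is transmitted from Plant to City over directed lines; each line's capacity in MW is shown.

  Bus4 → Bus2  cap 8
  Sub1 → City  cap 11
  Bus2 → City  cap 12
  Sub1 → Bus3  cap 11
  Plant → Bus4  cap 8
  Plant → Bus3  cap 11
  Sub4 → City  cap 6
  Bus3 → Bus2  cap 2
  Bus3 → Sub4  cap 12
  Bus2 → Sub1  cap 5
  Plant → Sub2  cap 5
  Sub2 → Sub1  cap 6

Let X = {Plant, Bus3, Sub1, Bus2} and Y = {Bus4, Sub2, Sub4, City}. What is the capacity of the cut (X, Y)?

48

Edges leaving {Plant, Bus3, Sub1, Bus2}: Plant→Bus4 (8), Plant→Sub2 (5), Bus3→Sub4 (12), Sub1→City (11), Bus2→City (12).
Cut capacity = 8 + 5 + 12 + 11 + 12 = 48.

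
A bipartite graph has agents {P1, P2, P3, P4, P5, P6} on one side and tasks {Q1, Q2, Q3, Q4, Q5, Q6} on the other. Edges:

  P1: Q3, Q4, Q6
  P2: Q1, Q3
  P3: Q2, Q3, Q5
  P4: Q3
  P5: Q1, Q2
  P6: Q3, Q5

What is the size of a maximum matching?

Unit-capacity flow: source→left, listed edges, right→sink; max matching = max flow.
Augmenting path P1→Q3 (+1); matched 1.
Augmenting path P2→Q1 (+1); matched 2.
Augmenting path P3→Q2 (+1); matched 3.
Augmenting path P6→Q5 (+1); matched 4.
Augmenting path P4→Q3→P1→Q4 (+1); matched 5.
No augmenting path remains; maximum matching = 5.
König certificate: {P1, Q1, Q2, Q3, Q5} is a vertex cover of size 5 (every listed pair touches it), so no matching can be larger.

5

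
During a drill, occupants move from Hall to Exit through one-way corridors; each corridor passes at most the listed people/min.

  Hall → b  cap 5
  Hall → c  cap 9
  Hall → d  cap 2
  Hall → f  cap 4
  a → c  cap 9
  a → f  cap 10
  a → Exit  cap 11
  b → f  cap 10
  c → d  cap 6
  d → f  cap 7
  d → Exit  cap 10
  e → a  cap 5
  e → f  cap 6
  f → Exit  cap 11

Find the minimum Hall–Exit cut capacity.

17

Augment Hall→d→Exit: bottleneck 2, flow now 2.
Augment Hall→f→Exit: bottleneck 4, flow now 6.
Augment Hall→b→f→Exit: bottleneck 5, flow now 11.
Augment Hall→c→d→Exit: bottleneck 6, flow now 17.
No augmenting path remains; maximum flow = 17.
By max-flow min-cut, the minimum cut capacity equals the max flow.
In the residual graph, reachable from Hall: {Hall, c}.
Min-cut edges: Hall→b (5), Hall→d (2), Hall→f (4), c→d (6); capacity 5 + 2 + 4 + 6 = 17.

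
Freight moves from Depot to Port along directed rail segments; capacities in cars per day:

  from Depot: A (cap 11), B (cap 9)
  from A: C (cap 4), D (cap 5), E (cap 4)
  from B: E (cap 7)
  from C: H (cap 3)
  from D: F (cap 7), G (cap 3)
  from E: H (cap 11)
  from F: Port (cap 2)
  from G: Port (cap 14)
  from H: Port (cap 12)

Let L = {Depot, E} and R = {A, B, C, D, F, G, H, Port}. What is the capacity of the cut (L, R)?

31

Edges leaving {Depot, E}: Depot→A (11), Depot→B (9), E→H (11).
Cut capacity = 11 + 9 + 11 = 31.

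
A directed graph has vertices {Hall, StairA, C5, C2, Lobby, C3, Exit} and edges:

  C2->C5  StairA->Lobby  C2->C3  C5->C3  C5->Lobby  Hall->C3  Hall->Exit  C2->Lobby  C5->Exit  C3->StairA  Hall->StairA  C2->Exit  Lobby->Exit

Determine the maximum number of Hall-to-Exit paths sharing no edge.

2

Assign every edge capacity 1; by Menger, the answer equals the max flow.
Path Hall→Exit (+1); total 1.
Path Hall→StairA→Lobby→Exit (+1); total 2.
No residual Hall→Exit path; max flow = 2.
Certifying cut of size 2: {Hall→Exit, StairA→Lobby}.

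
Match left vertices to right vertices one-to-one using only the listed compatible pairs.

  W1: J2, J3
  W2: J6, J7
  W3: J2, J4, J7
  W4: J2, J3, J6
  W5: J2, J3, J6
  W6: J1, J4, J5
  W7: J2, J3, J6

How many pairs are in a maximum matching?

6

Unit-capacity flow: source→left, listed edges, right→sink; max matching = max flow.
Augmenting path W1→J2 (+1); matched 1.
Augmenting path W2→J6 (+1); matched 2.
Augmenting path W3→J4 (+1); matched 3.
Augmenting path W4→J3 (+1); matched 4.
Augmenting path W6→J1 (+1); matched 5.
Augmenting path W5→J6→W2→J7 (+1); matched 6.
No augmenting path remains; maximum matching = 6.
König certificate: {W2, W3, W6, J2, J3, J6} is a vertex cover of size 6 (every listed pair touches it), so no matching can be larger.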